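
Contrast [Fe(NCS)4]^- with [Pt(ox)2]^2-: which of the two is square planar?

For [Fe(NCS)4]^-: Summing ligand charges against the −1 overall charge gives an oxidation state of +3 for iron. Iron is a group-8 element; Fe(III) is therefore d⁵. A high-spin d⁵ ion has zero CFSE in either geometry, so four ligands adopt the sterically favoured tetrahedral geometry. → tetrahedral.
For [Pt(ox)2]^2-: Ligand charges: each oxalate is −2. With an overall charge of −2 the platinum centre must be in the +2 oxidation state. Pt sits in group 10, so the d-electron count is 10 − 2 = 8. A 5d d⁸ ion has a large crystal-field splitting; square planar leaves the high-energy d_{x²−y²} orbital empty and maximises CFSE. → square planar.

[Pt(ox)2]^2-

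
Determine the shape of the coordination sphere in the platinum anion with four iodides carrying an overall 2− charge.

Summing ligand charges against the −2 overall charge gives an oxidation state of +2 for platinum.
Pt sits in group 10, so the d-electron count is 10 − 2 = 8.
Coordination number: 4.
A 5d d⁸ ion has a large crystal-field splitting; square planar leaves the high-energy d_{x²−y²} orbital empty and maximises CFSE.

square planar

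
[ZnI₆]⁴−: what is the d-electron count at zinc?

d¹⁰

Each iodide is −1; balancing the −4 overall charge requires Zn(II).
Zn sits in group 12, so the d-electron count is 12 − 2 = 10.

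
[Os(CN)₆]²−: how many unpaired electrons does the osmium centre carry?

Summing ligand charges against the −2 overall charge gives an oxidation state of +4 for osmium.
Os sits in group 8, so the d-electron count is 8 − 4 = 4.
The spin state decides the count: a 5d ion has a large Δₒ and is invariably low-spin.
An octahedral low-spin d⁴ ion is t₂g⁴e_g⁰, giving 2 unpaired electrons.

2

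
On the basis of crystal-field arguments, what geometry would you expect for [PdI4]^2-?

square planar

Ligand charges: each iodide is −1. With an overall charge of −2 the palladium centre must be in the +2 oxidation state.
Pd sits in group 10, so the d-electron count is 10 − 2 = 8.
With 4 monodentate ligands the coordination number is 4.
A 4d d⁸ ion has a large crystal-field splitting; square planar leaves the high-energy d_{x²−y²} orbital empty and maximises CFSE.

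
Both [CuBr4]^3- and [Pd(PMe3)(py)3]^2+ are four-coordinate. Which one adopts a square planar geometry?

[Pd(PMe3)(py)3]^2+

For [CuBr4]^3-: Summing ligand charges against the −3 overall charge gives an oxidation state of +1 for copper. Copper is a group-11 element; Cu(I) is therefore d¹⁰. A d¹⁰ ion has no crystal-field stabilisation preference between square planar and tetrahedral, so four ligands adopt the sterically favoured tetrahedral geometry. → tetrahedral.
For [Pd(PMe3)(py)3]^2+: Summing ligand charges against the +2 overall charge gives an oxidation state of +2 for palladium. Pd sits in group 10, so the d-electron count is 10 − 2 = 8. A 4d d⁸ ion has a large crystal-field splitting; square planar leaves the high-energy d_{x²−y²} orbital empty and maximises CFSE. → square planar.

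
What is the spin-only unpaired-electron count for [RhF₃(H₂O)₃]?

Summing ligand charges against the 0 overall charge gives an oxidation state of +3 for rhodium.
Rhodium is a group-9 element; Rh(III) is therefore d⁶.
The spin state decides the count: a 4d ion has a large Δₒ and is invariably low-spin.
An octahedral low-spin d⁶ ion is t₂g⁶e_g⁰, giving 0 unpaired electrons.

0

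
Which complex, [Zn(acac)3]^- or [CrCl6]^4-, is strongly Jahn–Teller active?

[CrCl6]^4-

[Zn(acac)3]^-: Each acetylacetonate is −1; balancing the −1 overall charge requires Zn(II). Zinc is a group-12 element; Zn(II) is therefore d¹⁰. The d¹⁰ configuration leaves the e_g set evenly filled (or empty) — no strong Jahn–Teller driving force.
[CrCl6]^4-: Each chloride is −1; balancing the −4 overall charge requires Cr(II). Chromium is a group-6 element; Cr(II) is therefore d⁴. Chloride is a weak-field ligand for a first-row metal, so the complex is high-spin. The t₂g³e_g¹ (high-spin) configuration has an unevenly filled e_g set; the Jahn–Teller theorem predicts a tetragonal distortion (typically axial elongation) to lift the degeneracy.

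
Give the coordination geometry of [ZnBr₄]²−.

Each bromide is −1; balancing the −2 overall charge requires Zn(II).
Zinc is a group-12 element; Zn(II) is therefore d¹⁰.
With 4 monodentate ligands the coordination number is 4.
A d¹⁰ ion has no crystal-field stabilisation preference between square planar and tetrahedral, so four ligands adopt the sterically favoured tetrahedral geometry.

tetrahedral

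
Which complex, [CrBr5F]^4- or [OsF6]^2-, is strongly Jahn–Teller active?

[CrBr5F]^4-

[CrBr5F]^4-: Summing ligand charges against the −4 overall charge gives an oxidation state of +2 for chromium. Chromium is a group-6 element; Cr(II) is therefore d⁴. Bromide and fluoride are weak-field ligands for a first-row metal, so the complex is high-spin. The t₂g³e_g¹ (high-spin) configuration has an unevenly filled e_g set; the Jahn–Teller theorem predicts a tetragonal distortion (typically axial elongation) to lift the degeneracy.
[OsF6]^2-: Ligand charges: each fluoride is −1. With an overall charge of −2 the osmium centre must be in the +4 oxidation state. Group 8 minus oxidation state 4 gives a d⁴ configuration. A 5d ion has a large Δₒ and is invariably low-spin. The d⁴ configuration leaves the e_g set evenly filled (or empty) — no strong Jahn–Teller driving force.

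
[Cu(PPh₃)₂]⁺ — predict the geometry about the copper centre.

Triphenylphosphine is neutral; balancing the +1 overall charge requires Cu(I).
Cu sits in group 11, so the d-electron count is 11 − 1 = 10.
Coordination number: 2.
A d¹⁰ ion with only two ligands adopts a linear arrangement (sp hybridisation; no CFSE preference).

linear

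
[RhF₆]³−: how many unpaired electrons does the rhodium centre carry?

0 unpaired electrons

Ligand charges: each fluoride is −1. With an overall charge of −3 the rhodium centre must be in the +3 oxidation state.
Rh sits in group 9, so the d-electron count is 9 − 3 = 6.
The spin state decides the count: a 4d ion has a large Δₒ and is invariably low-spin.
An octahedral low-spin d⁶ ion is t₂g⁶e_g⁰, giving 0 unpaired electrons.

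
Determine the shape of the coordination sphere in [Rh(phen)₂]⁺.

Ligand charges: 1,10-phenanthroline is neutral. With an overall charge of +1 the rhodium centre must be in the +1 oxidation state.
Rh sits in group 9, so the d-electron count is 9 − 1 = 8.
Counting donor atoms: 2×1,10-phenanthroline (bidentate) → 4 donors. Coordination number = 4.
A 4d d⁸ ion has a large crystal-field splitting; square planar leaves the high-energy d_{x²−y²} orbital empty and maximises CFSE.

square planar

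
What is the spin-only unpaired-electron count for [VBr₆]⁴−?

3 unpaired electrons

Ligand charges: each bromide is −1. With an overall charge of −4 the vanadium centre must be in the +2 oxidation state.
Vanadium is a group-5 element; V(II) is therefore d³.
In an octahedral field the d³ configuration is t₂g³e_g⁰ (only one arrangement possible), giving 3 unpaired electrons.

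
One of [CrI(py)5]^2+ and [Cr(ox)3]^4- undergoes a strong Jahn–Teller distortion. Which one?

[CrI(py)5]^2+: Ligand charges: each iodide is −1; pyridine is neutral. With an overall charge of +2 the chromium centre must be in the +3 oxidation state. Group 6 minus oxidation state 3 gives a d³ configuration. The d³ configuration leaves the e_g set evenly filled (or empty) — no strong Jahn–Teller driving force.
[Cr(ox)3]^4-: Each oxalate is −2; balancing the −4 overall charge requires Cr(II). Chromium is a group-6 element; Cr(II) is therefore d⁴. Oxalate is a weak-field ligand for a first-row metal, so the complex is high-spin. The t₂g³e_g¹ (high-spin) configuration has an unevenly filled e_g set; the Jahn–Teller theorem predicts a tetragonal distortion (typically axial elongation) to lift the degeneracy.

[Cr(ox)3]^4-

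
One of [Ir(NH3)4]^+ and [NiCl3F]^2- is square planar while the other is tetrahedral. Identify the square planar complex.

[Ir(NH3)4]^+

For [Ir(NH3)4]^+: Summing ligand charges against the +1 overall charge gives an oxidation state of +1 for iridium. Iridium is a group-9 element; Ir(I) is therefore d⁸. A 5d d⁸ ion has a large crystal-field splitting; square planar leaves the high-energy d_{x²−y²} orbital empty and maximises CFSE. → square planar.
For [NiCl3F]^2-: Summing ligand charges against the −2 overall charge gives an oxidation state of +2 for nickel. Group 10 minus oxidation state 2 gives a d⁸ configuration. Chloride and fluoride are weak-field ligands. With weak-field ligands the CFSE gain from square planar is small, so a 3d d⁸ ion takes the sterically preferred tetrahedral geometry. → tetrahedral.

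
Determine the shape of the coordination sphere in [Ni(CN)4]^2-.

Each cyanide is −1; balancing the −2 overall charge requires Ni(II).
Group 10 minus oxidation state 2 gives a d⁸ configuration.
Coordination number: 4.
Cyanide is a strong-field ligand (high in the spectrochemical series).
A 3d d⁸ ion with strong-field ligands gains enough CFSE to favour square planar over tetrahedral.

square planar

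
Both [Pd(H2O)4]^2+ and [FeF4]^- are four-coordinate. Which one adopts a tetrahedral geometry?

For [Pd(H2O)4]^2+: Summing ligand charges against the +2 overall charge gives an oxidation state of +2 for palladium. Palladium is a group-10 element; Pd(II) is therefore d⁸. A 4d d⁸ ion has a large crystal-field splitting; square planar leaves the high-energy d_{x²−y²} orbital empty and maximises CFSE. → square planar.
For [FeF4]^-: Each fluoride is −1; balancing the −1 overall charge requires Fe(III). Group 8 minus oxidation state 3 gives a d⁵ configuration. A high-spin d⁵ ion has zero CFSE in either geometry, so four ligands adopt the sterically favoured tetrahedral geometry. → tetrahedral.

[FeF4]^-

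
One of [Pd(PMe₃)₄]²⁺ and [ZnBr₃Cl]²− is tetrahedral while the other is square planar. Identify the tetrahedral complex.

[ZnBr₃Cl]²−

For [Pd(PMe₃)₄]²⁺: Ligand charges: trimethylphosphine is neutral. With an overall charge of +2 the palladium centre must be in the +2 oxidation state. Palladium is a group-10 element; Pd(II) is therefore d⁸. A 4d d⁸ ion has a large crystal-field splitting; square planar leaves the high-energy d_{x²−y²} orbital empty and maximises CFSE. → square planar.
For [ZnBr₃Cl]²−: Summing ligand charges against the −2 overall charge gives an oxidation state of +2 for zinc. Zinc is a group-12 element; Zn(II) is therefore d¹⁰. A d¹⁰ ion has no crystal-field stabilisation preference between square planar and tetrahedral, so four ligands adopt the sterically favoured tetrahedral geometry. → tetrahedral.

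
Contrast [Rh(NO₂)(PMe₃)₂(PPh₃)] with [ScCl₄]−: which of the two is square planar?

[Rh(NO₂)(PMe₃)₂(PPh₃)]

For [Rh(NO₂)(PMe₃)₂(PPh₃)]: Each nitro (N-bound nitrite) is −1; trimethylphosphine is neutral; triphenylphosphine is neutral; balancing the 0 overall charge requires Rh(I). Rhodium is a group-9 element; Rh(I) is therefore d⁸. A 4d d⁸ ion has a large crystal-field splitting; square planar leaves the high-energy d_{x²−y²} orbital empty and maximises CFSE. → square planar.
For [ScCl₄]−: Summing ligand charges against the −1 overall charge gives an oxidation state of +3 for scandium. Group 3 minus oxidation state 3 gives a d⁰ configuration. A d⁰ ion has no crystal-field stabilisation preference between square planar and tetrahedral, so four ligands adopt the sterically favoured tetrahedral geometry. → tetrahedral.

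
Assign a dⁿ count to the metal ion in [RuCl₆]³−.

Each chloride is −1; balancing the −3 overall charge requires Ru(III).
Ru sits in group 8, so the d-electron count is 8 − 3 = 5.

d5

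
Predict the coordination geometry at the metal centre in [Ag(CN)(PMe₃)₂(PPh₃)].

tetrahedral

Summing ligand charges against the 0 overall charge gives an oxidation state of +1 for silver.
Silver is a group-11 element; Ag(I) is therefore d¹⁰.
With 4 monodentate ligands the coordination number is 4.
A d¹⁰ ion has no crystal-field stabilisation preference between square planar and tetrahedral, so four ligands adopt the sterically favoured tetrahedral geometry.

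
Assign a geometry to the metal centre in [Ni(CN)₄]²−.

Ligand charges: each cyanide is −1. With an overall charge of −2 the nickel centre must be in the +2 oxidation state.
Group 10 minus oxidation state 2 gives a d⁸ configuration.
With 4 monodentate ligands the coordination number is 4.
Cyanide is a strong-field ligand (high in the spectrochemical series).
A 3d d⁸ ion with strong-field ligands gains enough CFSE to favour square planar over tetrahedral.

square planar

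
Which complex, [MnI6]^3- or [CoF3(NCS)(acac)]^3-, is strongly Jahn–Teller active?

[MnI6]^3-

[MnI6]^3-: Ligand charges: each iodide is −1. With an overall charge of −3 the manganese centre must be in the +3 oxidation state. Mn sits in group 7, so the d-electron count is 7 − 3 = 4. Iodide is a weak-field ligand for a first-row metal, so the complex is high-spin. The t₂g³e_g¹ (high-spin) configuration has an unevenly filled e_g set; the Jahn–Teller theorem predicts a tetragonal distortion (typically axial elongation) to lift the degeneracy.
[CoF3(NCS)(acac)]^3-: Summing ligand charges against the −3 overall charge gives an oxidation state of +2 for cobalt. Cobalt is a group-9 element; Co(II) is therefore d⁷. Acetylacetonate, fluoride, and isothiocyanate are weak-field ligands for a first-row metal, so the complex is high-spin. The d⁷ configuration leaves the e_g set evenly filled (or empty) — no strong Jahn–Teller driving force.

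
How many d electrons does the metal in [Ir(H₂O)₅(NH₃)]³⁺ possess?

Summing ligand charges against the +3 overall charge gives an oxidation state of +3 for iridium.
Ir sits in group 9, so the d-electron count is 9 − 3 = 6.

d⁶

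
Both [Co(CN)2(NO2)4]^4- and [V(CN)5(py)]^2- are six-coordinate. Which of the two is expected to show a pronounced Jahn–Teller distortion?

[Co(CN)2(NO2)4]^4-: Summing ligand charges against the −4 overall charge gives an oxidation state of +2 for cobalt. Group 9 minus oxidation state 2 gives a d⁷ configuration. Cyanide and nitro (N-bound nitrite) are strong-field ligands (high in the spectrochemical series) for a first-row metal, so the complex is low-spin. The t₂g⁶e_g¹ (low-spin) configuration has an unevenly filled e_g set; the Jahn–Teller theorem predicts a tetragonal distortion (typically axial elongation) to lift the degeneracy.
[V(CN)5(py)]^2-: Ligand charges: each cyanide is −1; pyridine is neutral. With an overall charge of −2 the vanadium centre must be in the +3 oxidation state. Group 5 minus oxidation state 3 gives a d² configuration. The d² configuration leaves the e_g set evenly filled (or empty) — no strong Jahn–Teller driving force.

[Co(CN)2(NO2)4]^4-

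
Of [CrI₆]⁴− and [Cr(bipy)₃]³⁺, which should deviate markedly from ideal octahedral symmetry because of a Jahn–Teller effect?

[CrI₆]⁴−

[CrI₆]⁴−: Ligand charges: each iodide is −1. With an overall charge of −4 the chromium centre must be in the +2 oxidation state. Chromium is a group-6 element; Cr(II) is therefore d⁴. Iodide is a weak-field ligand for a first-row metal, so the complex is high-spin. The t₂g³e_g¹ (high-spin) configuration has an unevenly filled e_g set; the Jahn–Teller theorem predicts a tetragonal distortion (typically axial elongation) to lift the degeneracy.
[Cr(bipy)₃]³⁺: 2,2′-bipyridine is neutral; balancing the +3 overall charge requires Cr(III). Chromium is a group-6 element; Cr(III) is therefore d³. The d³ configuration leaves the e_g set evenly filled (or empty) — no strong Jahn–Teller driving force.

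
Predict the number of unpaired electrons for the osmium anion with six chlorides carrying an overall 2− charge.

Ligand charges: each chloride is −1. With an overall charge of −2 the osmium centre must be in the +4 oxidation state.
Group 8 minus oxidation state 4 gives a d⁴ configuration.
The spin state decides the count: a 5d ion has a large Δₒ and is invariably low-spin.
An octahedral low-spin d⁴ ion is t₂g⁴e_g⁰, giving 2 unpaired electrons.

2 unpaired electrons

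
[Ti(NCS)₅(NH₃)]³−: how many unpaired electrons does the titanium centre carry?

2

Each isothiocyanate is −1; ammonia is neutral; balancing the −3 overall charge requires Ti(II).
Ti sits in group 4, so the d-electron count is 4 − 2 = 2.
In an octahedral field the d² configuration is t₂g²e_g⁰ (only one arrangement possible), giving 2 unpaired electrons.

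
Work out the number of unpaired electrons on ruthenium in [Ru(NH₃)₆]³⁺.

1

Ammonia is neutral; balancing the +3 overall charge requires Ru(III).
Group 8 minus oxidation state 3 gives a d⁵ configuration.
The spin state decides the count: a 4d ion has a large Δₒ and is invariably low-spin.
An octahedral low-spin d⁵ ion is t₂g⁵e_g⁰, giving 1 unpaired electron.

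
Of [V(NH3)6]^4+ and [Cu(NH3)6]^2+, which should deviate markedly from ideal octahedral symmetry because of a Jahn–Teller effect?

[V(NH3)6]^4+: Summing ligand charges against the +4 overall charge gives an oxidation state of +4 for vanadium. V sits in group 5, so the d-electron count is 5 − 4 = 1. The d¹ configuration leaves the e_g set evenly filled (or empty) — no strong Jahn–Teller driving force.
[Cu(NH3)6]^2+: Summing ligand charges against the +2 overall charge gives an oxidation state of +2 for copper. Group 11 minus oxidation state 2 gives a d⁹ configuration. The t₂g⁶e_g³ configuration has an unevenly filled e_g set; the Jahn–Teller theorem predicts a tetragonal distortion (typically axial elongation) to lift the degeneracy.

[Cu(NH3)6]^2+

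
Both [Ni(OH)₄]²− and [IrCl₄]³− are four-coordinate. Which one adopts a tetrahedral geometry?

For [Ni(OH)₄]²−: Ligand charges: each hydroxide is −1. With an overall charge of −2 the nickel centre must be in the +2 oxidation state. Ni sits in group 10, so the d-electron count is 10 − 2 = 8. Hydroxide is a weak-field ligand. With weak-field ligands the CFSE gain from square planar is small, so a 3d d⁸ ion takes the sterically preferred tetrahedral geometry. → tetrahedral.
For [IrCl₄]³−: Each chloride is −1; balancing the −3 overall charge requires Ir(I). Iridium is a group-9 element; Ir(I) is therefore d⁸. A 5d d⁸ ion has a large crystal-field splitting; square planar leaves the high-energy d_{x²−y²} orbital empty and maximises CFSE. → square planar.

[Ni(OH)₄]²−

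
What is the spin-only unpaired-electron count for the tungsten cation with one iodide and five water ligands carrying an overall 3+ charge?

Summing ligand charges against the +3 overall charge gives an oxidation state of +4 for tungsten.
Tungsten is a group-6 element; W(IV) is therefore d².
In an octahedral field the d² configuration is t₂g²e_g⁰ (only one arrangement possible), giving 2 unpaired electrons.

2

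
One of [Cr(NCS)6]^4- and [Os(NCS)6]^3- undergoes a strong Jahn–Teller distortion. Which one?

[Cr(NCS)6]^4-: Summing ligand charges against the −4 overall charge gives an oxidation state of +2 for chromium. Chromium is a group-6 element; Cr(II) is therefore d⁴. Isothiocyanate is a weak-field ligand for a first-row metal, so the complex is high-spin. The t₂g³e_g¹ (high-spin) configuration has an unevenly filled e_g set; the Jahn–Teller theorem predicts a tetragonal distortion (typically axial elongation) to lift the degeneracy.
[Os(NCS)6]^3-: Each isothiocyanate is −1; balancing the −3 overall charge requires Os(III). Group 8 minus oxidation state 3 gives a d⁵ configuration. A 5d ion has a large Δₒ and is invariably low-spin. The d⁵ configuration leaves the e_g set evenly filled (or empty) — no strong Jahn–Teller driving force.

[Cr(NCS)6]^4-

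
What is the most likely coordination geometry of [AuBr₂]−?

Each bromide is −1; balancing the −1 overall charge requires Au(I).
Au sits in group 11, so the d-electron count is 11 − 1 = 10.
With 2 monodentate ligands the coordination number is 2.
A d¹⁰ ion with only two ligands adopts a linear arrangement (sp hybridisation; no CFSE preference).

linear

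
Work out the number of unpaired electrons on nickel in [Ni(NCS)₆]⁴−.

Summing ligand charges against the −4 overall charge gives an oxidation state of +2 for nickel.
Nickel is a group-10 element; Ni(II) is therefore d⁸.
In an octahedral field the d⁸ configuration is t₂g⁶e_g² (only one arrangement possible), giving 2 unpaired electrons.

2 unpaired electrons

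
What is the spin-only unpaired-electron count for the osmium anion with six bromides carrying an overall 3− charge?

1

Ligand charges: each bromide is −1. With an overall charge of −3 the osmium centre must be in the +3 oxidation state.
Group 8 minus oxidation state 3 gives a d⁵ configuration.
The spin state decides the count: a 5d ion has a large Δₒ and is invariably low-spin.
An octahedral low-spin d⁵ ion is t₂g⁵e_g⁰, giving 1 unpaired electron.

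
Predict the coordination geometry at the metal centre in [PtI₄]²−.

square planar

Ligand charges: each iodide is −1. With an overall charge of −2 the platinum centre must be in the +2 oxidation state.
Pt sits in group 10, so the d-electron count is 10 − 2 = 8.
With 4 monodentate ligands the coordination number is 4.
A 5d d⁸ ion has a large crystal-field splitting; square planar leaves the high-energy d_{x²−y²} orbital empty and maximises CFSE.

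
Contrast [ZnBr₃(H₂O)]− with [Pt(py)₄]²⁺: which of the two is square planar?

For [ZnBr₃(H₂O)]−: Summing ligand charges against the −1 overall charge gives an oxidation state of +2 for zinc. Group 12 minus oxidation state 2 gives a d¹⁰ configuration. A d¹⁰ ion has no crystal-field stabilisation preference between square planar and tetrahedral, so four ligands adopt the sterically favoured tetrahedral geometry. → tetrahedral.
For [Pt(py)₄]²⁺: Ligand charges: pyridine is neutral. With an overall charge of +2 the platinum centre must be in the +2 oxidation state. Group 10 minus oxidation state 2 gives a d⁸ configuration. A 5d d⁸ ion has a large crystal-field splitting; square planar leaves the high-energy d_{x²−y²} orbital empty and maximises CFSE. → square planar.

[Pt(py)₄]²⁺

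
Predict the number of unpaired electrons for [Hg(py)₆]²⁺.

0

Ligand charges: pyridine is neutral. With an overall charge of +2 the mercury centre must be in the +2 oxidation state.
Mercury is a group-12 element; Hg(II) is therefore d¹⁰.
In an octahedral field the d¹⁰ configuration is t₂g⁶e_g⁴, giving 0 unpaired electrons.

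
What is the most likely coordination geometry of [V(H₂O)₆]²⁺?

octahedral

Summing ligand charges against the +2 overall charge gives an oxidation state of +2 for vanadium.
V sits in group 5, so the d-electron count is 5 − 2 = 3.
With 6 monodentate ligands the coordination number is 6.
Six donors around a single metal centre give an octahedral coordination sphere.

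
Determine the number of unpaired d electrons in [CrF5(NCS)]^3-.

3

Ligand charges: each fluoride is −1; each isothiocyanate is −1. With an overall charge of −3 the chromium centre must be in the +3 oxidation state.
Cr sits in group 6, so the d-electron count is 6 − 3 = 3.
In an octahedral field the d³ configuration is t₂g³e_g⁰ (only one arrangement possible), giving 3 unpaired electrons.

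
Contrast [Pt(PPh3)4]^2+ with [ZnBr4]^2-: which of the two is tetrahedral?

[ZnBr4]^2-

For [Pt(PPh3)4]^2+: Ligand charges: triphenylphosphine is neutral. With an overall charge of +2 the platinum centre must be in the +2 oxidation state. Platinum is a group-10 element; Pt(II) is therefore d⁸. A 5d d⁸ ion has a large crystal-field splitting; square planar leaves the high-energy d_{x²−y²} orbital empty and maximises CFSE. → square planar.
For [ZnBr4]^2-: Summing ligand charges against the −2 overall charge gives an oxidation state of +2 for zinc. Group 12 minus oxidation state 2 gives a d¹⁰ configuration. A d¹⁰ ion has no crystal-field stabilisation preference between square planar and tetrahedral, so four ligands adopt the sterically favoured tetrahedral geometry. → tetrahedral.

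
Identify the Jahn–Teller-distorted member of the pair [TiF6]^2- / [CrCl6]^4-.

[TiF6]^2-: Summing ligand charges against the −2 overall charge gives an oxidation state of +4 for titanium. Group 4 minus oxidation state 4 gives a d⁰ configuration. The d⁰ configuration leaves the e_g set evenly filled (or empty) — no strong Jahn–Teller driving force.
[CrCl6]^4-: Summing ligand charges against the −4 overall charge gives an oxidation state of +2 for chromium. Cr sits in group 6, so the d-electron count is 6 − 2 = 4. Chloride is a weak-field ligand for a first-row metal, so the complex is high-spin. The t₂g³e_g¹ (high-spin) configuration has an unevenly filled e_g set; the Jahn–Teller theorem predicts a tetragonal distortion (typically axial elongation) to lift the degeneracy.

[CrCl6]^4-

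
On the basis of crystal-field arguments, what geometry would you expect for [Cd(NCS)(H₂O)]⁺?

Ligand charges: each isothiocyanate is −1; water is neutral. With an overall charge of +1 the cadmium centre must be in the +2 oxidation state.
Group 12 minus oxidation state 2 gives a d¹⁰ configuration.
Coordination number: 2.
A d¹⁰ ion with only two ligands adopts a linear arrangement (sp hybridisation; no CFSE preference).

linear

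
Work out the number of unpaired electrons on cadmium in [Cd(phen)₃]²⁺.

1,10-phenanthroline is neutral; balancing the +2 overall charge requires Cd(II).
Cd sits in group 12, so the d-electron count is 12 − 2 = 10.
Counting donor atoms: 3×1,10-phenanthroline (bidentate) → 6 donors. Coordination number = 6.
In an octahedral field the d¹⁰ configuration is t₂g⁶e_g⁴, giving 0 unpaired electrons.

0 unpaired electrons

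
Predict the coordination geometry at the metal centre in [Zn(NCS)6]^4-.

octahedral

Ligand charges: each isothiocyanate is −1. With an overall charge of −4 the zinc centre must be in the +2 oxidation state.
Group 12 minus oxidation state 2 gives a d¹⁰ configuration.
With 6 monodentate ligands the coordination number is 6.
Six donors around a single metal centre give an octahedral coordination sphere.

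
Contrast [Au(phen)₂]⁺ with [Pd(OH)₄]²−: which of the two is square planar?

[Pd(OH)₄]²−

For [Au(phen)₂]⁺: Ligand charges: 1,10-phenanthroline is neutral. With an overall charge of +1 the gold centre must be in the +1 oxidation state. Gold is a group-11 element; Au(I) is therefore d¹⁰. A d¹⁰ ion has no crystal-field stabilisation preference between square planar and tetrahedral, so four ligands adopt the sterically favoured tetrahedral geometry. → tetrahedral.
For [Pd(OH)₄]²−: Each hydroxide is −1; balancing the −2 overall charge requires Pd(II). Pd sits in group 10, so the d-electron count is 10 − 2 = 8. A 4d d⁸ ion has a large crystal-field splitting; square planar leaves the high-energy d_{x²−y²} orbital empty and maximises CFSE. → square planar.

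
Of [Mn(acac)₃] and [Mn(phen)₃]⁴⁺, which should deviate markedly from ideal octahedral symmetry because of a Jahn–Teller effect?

[Mn(acac)₃]: Each acetylacetonate is −1; balancing the 0 overall charge requires Mn(III). Mn sits in group 7, so the d-electron count is 7 − 3 = 4. Acetylacetonate is a weak-field ligand for a first-row metal, so the complex is high-spin. The t₂g³e_g¹ (high-spin) configuration has an unevenly filled e_g set; the Jahn–Teller theorem predicts a tetragonal distortion (typically axial elongation) to lift the degeneracy.
[Mn(phen)₃]⁴⁺: Ligand charges: 1,10-phenanthroline is neutral. With an overall charge of +4 the manganese centre must be in the +4 oxidation state. Mn sits in group 7, so the d-electron count is 7 − 4 = 3. The d³ configuration leaves the e_g set evenly filled (or empty) — no strong Jahn–Teller driving force.

[Mn(acac)₃]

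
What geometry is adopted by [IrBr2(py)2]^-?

Each bromide is −1; pyridine is neutral; balancing the −1 overall charge requires Ir(I).
Iridium is a group-9 element; Ir(I) is therefore d⁸.
Coordination number: 4.
A 5d d⁸ ion has a large crystal-field splitting; square planar leaves the high-energy d_{x²−y²} orbital empty and maximises CFSE.

square planar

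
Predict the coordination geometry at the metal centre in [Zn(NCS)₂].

linear

Ligand charges: each isothiocyanate is −1. With an overall charge of 0 the zinc centre must be in the +2 oxidation state.
Group 12 minus oxidation state 2 gives a d¹⁰ configuration.
Coordination number: 2.
A d¹⁰ ion with only two ligands adopts a linear arrangement (sp hybridisation; no CFSE preference).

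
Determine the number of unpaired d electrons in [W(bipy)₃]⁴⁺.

2,2′-bipyridine is neutral; balancing the +4 overall charge requires W(IV).
Tungsten is a group-6 element; W(IV) is therefore d².
Counting donor atoms: 3×2,2′-bipyridine (bidentate) → 6 donors. Coordination number = 6.
In an octahedral field the d² configuration is t₂g²e_g⁰ (only one arrangement possible), giving 2 unpaired electrons.

2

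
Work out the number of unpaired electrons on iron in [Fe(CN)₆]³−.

Each cyanide is −1; balancing the −3 overall charge requires Fe(III).
Group 8 minus oxidation state 3 gives a d⁵ configuration.
The spin state decides the count: Cyanide is a strong-field ligand (high in the spectrochemical series) for a first-row metal, so the complex is low-spin.
An octahedral low-spin d⁵ ion is t₂g⁵e_g⁰, giving 1 unpaired electron.

1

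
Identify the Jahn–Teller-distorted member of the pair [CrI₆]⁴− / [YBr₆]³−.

[CrI₆]⁴−

[CrI₆]⁴−: Ligand charges: each iodide is −1. With an overall charge of −4 the chromium centre must be in the +2 oxidation state. Chromium is a group-6 element; Cr(II) is therefore d⁴. Iodide is a weak-field ligand for a first-row metal, so the complex is high-spin. The t₂g³e_g¹ (high-spin) configuration has an unevenly filled e_g set; the Jahn–Teller theorem predicts a tetragonal distortion (typically axial elongation) to lift the degeneracy.
[YBr₆]³−: Each bromide is −1; balancing the −3 overall charge requires Y(III). Group 3 minus oxidation state 3 gives a d⁰ configuration. The d⁰ configuration leaves the e_g set evenly filled (or empty) — no strong Jahn–Teller driving force.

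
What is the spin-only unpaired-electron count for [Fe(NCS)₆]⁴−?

Summing ligand charges against the −4 overall charge gives an oxidation state of +2 for iron.
Iron is a group-8 element; Fe(II) is therefore d⁶.
The spin state decides the count: Isothiocyanate is a weak-field ligand for a first-row metal, so the complex is high-spin.
An octahedral high-spin d⁶ ion is t₂g⁴e_g², giving 4 unpaired electrons.

4 unpaired electrons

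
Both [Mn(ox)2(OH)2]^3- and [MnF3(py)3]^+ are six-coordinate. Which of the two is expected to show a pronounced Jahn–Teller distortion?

[Mn(ox)2(OH)2]^3-

[Mn(ox)2(OH)2]^3-: Summing ligand charges against the −3 overall charge gives an oxidation state of +3 for manganese. Mn sits in group 7, so the d-electron count is 7 − 3 = 4. Hydroxide and oxalate are weak-field ligands for a first-row metal, so the complex is high-spin. The t₂g³e_g¹ (high-spin) configuration has an unevenly filled e_g set; the Jahn–Teller theorem predicts a tetragonal distortion (typically axial elongation) to lift the degeneracy.
[MnF3(py)3]^+: Summing ligand charges against the +1 overall charge gives an oxidation state of +4 for manganese. Group 7 minus oxidation state 4 gives a d³ configuration. The d³ configuration leaves the e_g set evenly filled (or empty) — no strong Jahn–Teller driving force.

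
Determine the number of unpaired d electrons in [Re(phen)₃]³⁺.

Ligand charges: 1,10-phenanthroline is neutral. With an overall charge of +3 the rhenium centre must be in the +3 oxidation state.
Group 7 minus oxidation state 3 gives a d⁴ configuration.
Counting donor atoms: 3×1,10-phenanthroline (bidentate) → 6 donors. Coordination number = 6.
The spin state decides the count: a 5d ion has a large Δₒ and is invariably low-spin.
An octahedral low-spin d⁴ ion is t₂g⁴e_g⁰, giving 2 unpaired electrons.

2 unpaired electrons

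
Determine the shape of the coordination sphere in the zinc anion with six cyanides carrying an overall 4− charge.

Each cyanide is −1; balancing the −4 overall charge requires Zn(II).
Zn sits in group 12, so the d-electron count is 12 − 2 = 10.
With 6 monodentate ligands the coordination number is 6.
Six donors around a single metal centre give an octahedral coordination sphere.

octahedral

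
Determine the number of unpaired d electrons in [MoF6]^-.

1

Summing ligand charges against the −1 overall charge gives an oxidation state of +5 for molybdenum.
Molybdenum is a group-6 element; Mo(V) is therefore d¹.
In an octahedral field the d¹ configuration is t₂g¹e_g⁰ (only one arrangement possible), giving 1 unpaired electron.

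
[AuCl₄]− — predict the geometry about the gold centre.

square planar

Summing ligand charges against the −1 overall charge gives an oxidation state of +3 for gold.
Au sits in group 11, so the d-electron count is 11 − 3 = 8.
With 4 monodentate ligands the coordination number is 4.
A 5d d⁸ ion has a large crystal-field splitting; square planar leaves the high-energy d_{x²−y²} orbital empty and maximises CFSE.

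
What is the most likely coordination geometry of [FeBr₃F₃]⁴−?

Each bromide is −1; each fluoride is −1; balancing the −4 overall charge requires Fe(II).
Fe sits in group 8, so the d-electron count is 8 − 2 = 6.
With 6 monodentate ligands the coordination number is 6.
Six donors around a single metal centre give an octahedral coordination sphere.

octahedral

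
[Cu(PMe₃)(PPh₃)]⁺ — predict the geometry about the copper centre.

Trimethylphosphine is neutral; triphenylphosphine is neutral; balancing the +1 overall charge requires Cu(I).
Cu sits in group 11, so the d-electron count is 11 − 1 = 10.
Coordination number: 2.
A d¹⁰ ion with only two ligands adopts a linear arrangement (sp hybridisation; no CFSE preference).

linear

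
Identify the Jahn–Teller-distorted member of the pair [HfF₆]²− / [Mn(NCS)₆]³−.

[Mn(NCS)₆]³−

[HfF₆]²−: Ligand charges: each fluoride is −1. With an overall charge of −2 the hafnium centre must be in the +4 oxidation state. Hafnium is a group-4 element; Hf(IV) is therefore d⁰. The d⁰ configuration leaves the e_g set evenly filled (or empty) — no strong Jahn–Teller driving force.
[Mn(NCS)₆]³−: Ligand charges: each isothiocyanate is −1. With an overall charge of −3 the manganese centre must be in the +3 oxidation state. Mn sits in group 7, so the d-electron count is 7 − 3 = 4. Isothiocyanate is a weak-field ligand for a first-row metal, so the complex is high-spin. The t₂g³e_g¹ (high-spin) configuration has an unevenly filled e_g set; the Jahn–Teller theorem predicts a tetragonal distortion (typically axial elongation) to lift the degeneracy.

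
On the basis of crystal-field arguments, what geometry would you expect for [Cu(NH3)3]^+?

trigonal planar

Ligand charges: ammonia is neutral. With an overall charge of +1 the copper centre must be in the +1 oxidation state.
Group 11 minus oxidation state 1 gives a d¹⁰ configuration.
Coordination number: 3.
Three ligands around a d¹⁰ centre minimise repulsion in a trigonal-planar arrangement.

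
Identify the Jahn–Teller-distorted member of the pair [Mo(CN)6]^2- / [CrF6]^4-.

[CrF6]^4-

[Mo(CN)6]^2-: Ligand charges: each cyanide is −1. With an overall charge of −2 the molybdenum centre must be in the +4 oxidation state. Molybdenum is a group-6 element; Mo(IV) is therefore d². The d² configuration leaves the e_g set evenly filled (or empty) — no strong Jahn–Teller driving force.
[CrF6]^4-: Each fluoride is −1; balancing the −4 overall charge requires Cr(II). Chromium is a group-6 element; Cr(II) is therefore d⁴. Fluoride is a weak-field ligand for a first-row metal, so the complex is high-spin. The t₂g³e_g¹ (high-spin) configuration has an unevenly filled e_g set; the Jahn–Teller theorem predicts a tetragonal distortion (typically axial elongation) to lift the degeneracy.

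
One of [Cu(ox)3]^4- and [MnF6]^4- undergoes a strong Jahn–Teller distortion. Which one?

[Cu(ox)3]^4-

[Cu(ox)3]^4-: Ligand charges: each oxalate is −2. With an overall charge of −4 the copper centre must be in the +2 oxidation state. Copper is a group-11 element; Cu(II) is therefore d⁹. The t₂g⁶e_g³ configuration has an unevenly filled e_g set; the Jahn–Teller theorem predicts a tetragonal distortion (typically axial elongation) to lift the degeneracy.
[MnF6]^4-: Summing ligand charges against the −4 overall charge gives an oxidation state of +2 for manganese. Mn sits in group 7, so the d-electron count is 7 − 2 = 5. Fluoride is a weak-field ligand for a first-row metal, so the complex is high-spin. The d⁵ configuration leaves the e_g set evenly filled (or empty) — no strong Jahn–Teller driving force.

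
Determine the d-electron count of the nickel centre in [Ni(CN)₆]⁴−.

Each cyanide is −1; balancing the −4 overall charge requires Ni(II).
Nickel is a group-10 element; Ni(II) is therefore d⁸.

d⁸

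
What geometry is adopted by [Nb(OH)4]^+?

tetrahedral

Each hydroxide is −1; balancing the +1 overall charge requires Nb(V).
Niobium is a group-5 element; Nb(V) is therefore d⁰.
With 4 monodentate ligands the coordination number is 4.
A d⁰ ion has no crystal-field stabilisation preference between square planar and tetrahedral, so four ligands adopt the sterically favoured tetrahedral geometry.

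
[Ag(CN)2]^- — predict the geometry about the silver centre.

Each cyanide is −1; balancing the −1 overall charge requires Ag(I).
Silver is a group-11 element; Ag(I) is therefore d¹⁰.
With 2 monodentate ligands the coordination number is 2.
A d¹⁰ ion with only two ligands adopts a linear arrangement (sp hybridisation; no CFSE preference).

linear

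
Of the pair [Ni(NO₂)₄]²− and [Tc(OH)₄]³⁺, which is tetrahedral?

For [Ni(NO₂)₄]²−: Ligand charges: each nitro (N-bound nitrite) is −1. With an overall charge of −2 the nickel centre must be in the +2 oxidation state. Group 10 minus oxidation state 2 gives a d⁸ configuration. Nitro (N-bound nitrite) is a strong-field ligand (high in the spectrochemical series). A 3d d⁸ ion with strong-field ligands gains enough CFSE to favour square planar over tetrahedral. → square planar.
For [Tc(OH)₄]³⁺: Each hydroxide is −1; balancing the +3 overall charge requires Tc(VII). Tc sits in group 7, so the d-electron count is 7 − 7 = 0. A d⁰ ion has no crystal-field stabilisation preference between square planar and tetrahedral, so four ligands adopt the sterically favoured tetrahedral geometry. → tetrahedral.

[Tc(OH)₄]³⁺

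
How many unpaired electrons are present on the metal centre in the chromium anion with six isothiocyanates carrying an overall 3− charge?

3 unpaired electrons

Summing ligand charges against the −3 overall charge gives an oxidation state of +3 for chromium.
Group 6 minus oxidation state 3 gives a d³ configuration.
In an octahedral field the d³ configuration is t₂g³e_g⁰ (only one arrangement possible), giving 3 unpaired electrons.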